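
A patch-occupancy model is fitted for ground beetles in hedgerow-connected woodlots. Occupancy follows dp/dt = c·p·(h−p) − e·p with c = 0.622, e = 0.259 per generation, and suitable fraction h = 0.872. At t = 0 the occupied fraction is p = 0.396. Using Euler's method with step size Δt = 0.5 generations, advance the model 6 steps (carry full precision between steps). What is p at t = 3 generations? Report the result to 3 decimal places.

0.429

Update rule: p ← p + [c·p·(h−p) − e·p]·Δt with Δt = 0.5.
  1  |  dp/dt·Δt = +0.007340  |  p_1 = 0.403340
  2  |  dp/dt·Δt = +0.006556  |  p_2 = 0.409896
  3  |  dp/dt·Δt = +0.005826  |  p_3 = 0.415722
  4  |  dp/dt·Δt = +0.005156  |  p_4 = 0.420878
  5  |  dp/dt·Δt = +0.004545  |  p_5 = 0.425423
  6  |  dp/dt·Δt = +0.003993  |  p_6 = 0.429416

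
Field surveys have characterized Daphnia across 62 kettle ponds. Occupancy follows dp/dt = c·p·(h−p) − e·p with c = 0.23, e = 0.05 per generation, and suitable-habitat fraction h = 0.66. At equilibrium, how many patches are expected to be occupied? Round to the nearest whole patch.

p* = h − e/c = 0.66 − 0.2174 = 0.4426.
Expected occupied patches = N × p* = 62 × 0.4426 = 27.44 ≈ 27.

27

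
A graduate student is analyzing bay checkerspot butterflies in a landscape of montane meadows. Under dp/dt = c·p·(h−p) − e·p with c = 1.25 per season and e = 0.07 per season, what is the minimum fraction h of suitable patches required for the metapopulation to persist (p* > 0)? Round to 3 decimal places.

p* = h − e/c is positive only when h > e/c.
h_min = e/c = 0.07/1.25 = 0.0560.

0.056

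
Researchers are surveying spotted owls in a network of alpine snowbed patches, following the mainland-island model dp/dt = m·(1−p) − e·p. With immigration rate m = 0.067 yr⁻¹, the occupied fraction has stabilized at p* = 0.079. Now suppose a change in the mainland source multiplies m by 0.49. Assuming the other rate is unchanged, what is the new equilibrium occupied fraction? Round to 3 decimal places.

0.040

Balance m(1−p*) = e·p* gives e = m(1−p*)/p* = 0.067×0.92100/0.07900 = 0.78110.
New p* = m/(m+e) = 0.03283/(0.03283+0.78110) = 0.04034.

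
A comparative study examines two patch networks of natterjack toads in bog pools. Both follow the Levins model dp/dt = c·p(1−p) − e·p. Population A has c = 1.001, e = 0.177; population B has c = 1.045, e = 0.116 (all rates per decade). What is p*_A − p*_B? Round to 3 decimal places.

A: p*_A = 1 − 0.177/1.001 = 0.8232.
B: p*_B = 1 − 0.116/1.045 = 0.8890.
p*_A − p*_B = 0.8232 − 0.8890 = -0.0658.

-0.066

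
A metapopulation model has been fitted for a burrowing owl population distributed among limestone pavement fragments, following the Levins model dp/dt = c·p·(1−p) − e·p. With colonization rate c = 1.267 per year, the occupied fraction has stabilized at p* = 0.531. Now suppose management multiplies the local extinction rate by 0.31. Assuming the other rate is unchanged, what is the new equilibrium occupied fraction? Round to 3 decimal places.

Balance c(1−p*) = e gives e = 1.267×(1 − 0.53100) = 0.59422.
New p* = 1 − e/c = 1 − 0.18421/1.26700 = 0.85461.

0.855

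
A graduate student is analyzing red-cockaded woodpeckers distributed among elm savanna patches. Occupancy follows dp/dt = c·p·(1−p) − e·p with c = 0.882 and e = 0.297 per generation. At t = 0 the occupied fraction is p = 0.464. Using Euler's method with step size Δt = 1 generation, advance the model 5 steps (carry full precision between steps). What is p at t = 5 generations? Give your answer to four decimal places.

0.6579

Update rule: p ← p + [c·p·(1−p) − e·p]·Δt with Δt = 1.
  1  |  dp/dt·Δt = +0.081549  |  p_1 = 0.545549
  2  |  dp/dt·Δt = +0.056642  |  p_2 = 0.602191
  3  |  dp/dt·Δt = +0.032439  |  p_3 = 0.634630
  4  |  dp/dt·Δt = +0.016029  |  p_4 = 0.650658
  5  |  dp/dt·Δt = +0.007235  |  p_5 = 0.657893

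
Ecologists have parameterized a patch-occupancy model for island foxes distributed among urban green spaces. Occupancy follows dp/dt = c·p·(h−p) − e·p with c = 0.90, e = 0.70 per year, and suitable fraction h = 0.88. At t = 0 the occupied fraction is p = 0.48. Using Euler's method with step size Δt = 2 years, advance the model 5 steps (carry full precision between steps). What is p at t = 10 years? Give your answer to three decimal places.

Update rule: p ← p + [c·p·(h−p) − e·p]·Δt with Δt = 2.
p: 0.48000 → 0.15360  (Δp = -0.32640)
p: 0.15360 → 0.13940  (Δp = -0.01420)
p: 0.13940 → 0.13007  (Δp = -0.00933)
p: 0.13007 → 0.12355  (Δp = -0.00652)
p: 0.12355 → 0.11881  (Δp = -0.00474)

0.119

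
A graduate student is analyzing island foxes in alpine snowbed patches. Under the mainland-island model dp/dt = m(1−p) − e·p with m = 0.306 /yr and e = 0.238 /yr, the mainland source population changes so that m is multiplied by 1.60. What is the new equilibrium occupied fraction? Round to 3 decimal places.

0.673

Before: p* = 0.306/(0.306+0.238) = 0.5625.
After: m = 0.4896, e = 0.238; p* = 0.4896/0.7276 = 0.6729.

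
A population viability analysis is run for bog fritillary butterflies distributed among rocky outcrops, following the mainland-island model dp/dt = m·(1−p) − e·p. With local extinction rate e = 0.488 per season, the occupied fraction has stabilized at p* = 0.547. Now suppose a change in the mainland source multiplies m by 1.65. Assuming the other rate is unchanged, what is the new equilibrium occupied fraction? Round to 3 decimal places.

Balance m(1−p*) = e·p* gives m = e·p*/(1−p*) = 0.488×0.54700/0.45300 = 0.58926.
New p* = m/(m+e) = 0.97228/(0.97228+0.48800) = 0.66582.

0.666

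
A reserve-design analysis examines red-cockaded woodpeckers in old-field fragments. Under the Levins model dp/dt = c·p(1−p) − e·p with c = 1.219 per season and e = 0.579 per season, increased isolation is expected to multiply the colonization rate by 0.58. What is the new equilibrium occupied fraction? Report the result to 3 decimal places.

0.181

Before: p* = 1 − 0.579/1.219 = 0.5250.
After the change, c = 0.70702, e = 0.579, so p* = 1 − 0.579/0.70702 = 0.1811.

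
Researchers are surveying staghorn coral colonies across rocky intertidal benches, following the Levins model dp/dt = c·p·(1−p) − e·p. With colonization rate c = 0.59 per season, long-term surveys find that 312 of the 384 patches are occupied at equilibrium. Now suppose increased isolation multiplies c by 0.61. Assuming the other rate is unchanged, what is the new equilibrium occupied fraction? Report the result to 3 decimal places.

0.693

Observed p* = 312/384 = 0.81250.
Balance c(1−p*) = e gives e = 0.59×(1 − 0.81250) = 0.11063.
New p* = 1 − e/c = 1 − 0.11063/0.35990 = 0.69261.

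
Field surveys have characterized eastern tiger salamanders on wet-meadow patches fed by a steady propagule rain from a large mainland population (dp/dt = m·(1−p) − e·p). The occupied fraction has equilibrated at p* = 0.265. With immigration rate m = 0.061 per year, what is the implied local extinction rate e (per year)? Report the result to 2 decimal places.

0.17

At equilibrium m(1−p*) = e·p*, so e = m(1−p*)/p*.
e = 0.061 × 0.7350 / 0.265 = 0.1692.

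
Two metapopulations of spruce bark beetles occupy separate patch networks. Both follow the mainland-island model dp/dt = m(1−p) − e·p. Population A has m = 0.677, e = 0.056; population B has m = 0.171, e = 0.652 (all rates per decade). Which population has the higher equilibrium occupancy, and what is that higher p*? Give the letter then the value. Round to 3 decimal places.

A: p*_A = m/(m+e) = 0.677/0.7330 = 0.9236.
B: p*_B = 0.171/0.8230 = 0.2078.
A is higher at 0.9236.

A, 0.924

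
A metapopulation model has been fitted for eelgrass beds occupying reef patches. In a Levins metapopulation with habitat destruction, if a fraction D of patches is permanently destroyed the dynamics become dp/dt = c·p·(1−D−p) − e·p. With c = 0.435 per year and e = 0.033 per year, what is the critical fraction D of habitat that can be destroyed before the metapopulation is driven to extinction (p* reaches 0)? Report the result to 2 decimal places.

The nontrivial equilibrium is p* = (1−D) − e/c; extinction occurs when this hits zero.
So D_crit = 1 − e/c = 1 − 0.033/0.435 = 1 − 0.0759 = 0.9241.
Note this equals the original equilibrium occupancy — the Levins extinction-debt result.

0.92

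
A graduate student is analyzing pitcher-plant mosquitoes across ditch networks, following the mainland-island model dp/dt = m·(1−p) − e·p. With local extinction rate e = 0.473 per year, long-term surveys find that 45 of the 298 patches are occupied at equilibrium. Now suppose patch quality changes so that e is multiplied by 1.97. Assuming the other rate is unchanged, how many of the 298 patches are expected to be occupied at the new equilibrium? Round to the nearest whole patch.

Observed p* = 45/298 = 0.15101.
Balance m(1−p*) = e·p* gives m = e·p*/(1−p*) = 0.473×0.15101/0.84899 = 0.08413.
New p* = m/(m+e) = 0.08413/(0.08413+0.93181) = 0.08281.
Expected occupied = 298 × 0.08281 = 24.68 ≈ 25.

25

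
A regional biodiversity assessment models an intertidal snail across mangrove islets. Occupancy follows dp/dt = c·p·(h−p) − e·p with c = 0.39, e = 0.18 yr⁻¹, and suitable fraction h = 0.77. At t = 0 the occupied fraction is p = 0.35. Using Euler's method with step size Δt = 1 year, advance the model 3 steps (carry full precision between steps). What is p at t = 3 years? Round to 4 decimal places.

0.3354

Update rule: p ← p + [c·p·(h−p) − e·p]·Δt with Δt = 1.
step 1: Δp = -0.00567, p = 0.34433
step 2: Δp = -0.00482, p = 0.33951
step 3: Δp = -0.00411, p = 0.33540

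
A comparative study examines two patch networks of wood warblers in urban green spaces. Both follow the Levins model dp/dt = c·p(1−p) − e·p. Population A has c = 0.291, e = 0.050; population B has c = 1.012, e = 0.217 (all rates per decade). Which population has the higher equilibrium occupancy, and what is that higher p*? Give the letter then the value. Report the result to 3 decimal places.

A, 0.828

A: p*_A = 1 − 0.050/0.291 = 0.8282.
B: p*_B = 1 − 0.217/1.012 = 0.7856.
A is higher at 0.8282.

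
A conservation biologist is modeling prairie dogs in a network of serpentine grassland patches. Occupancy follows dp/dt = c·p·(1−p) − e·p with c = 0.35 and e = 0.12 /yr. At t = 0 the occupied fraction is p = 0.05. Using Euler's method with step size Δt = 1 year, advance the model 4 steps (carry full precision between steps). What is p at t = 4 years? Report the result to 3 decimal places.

Update rule: p ← p + [c·p·(1−p) − e·p]·Δt with Δt = 1.
p: 0.05000 → 0.06062  (Δp = +0.01062)
p: 0.06062 → 0.07328  (Δp = +0.01266)
p: 0.07328 → 0.08826  (Δp = +0.01498)
p: 0.08826 → 0.10583  (Δp = +0.01757)

0.106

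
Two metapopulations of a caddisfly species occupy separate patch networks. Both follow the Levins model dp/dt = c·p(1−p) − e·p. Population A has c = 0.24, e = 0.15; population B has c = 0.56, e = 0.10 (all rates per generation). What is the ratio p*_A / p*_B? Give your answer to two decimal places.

0.46

A: p*_A = 1 − 0.15/0.24 = 0.3750.
B: p*_B = 1 − 0.10/0.56 = 0.8214.
p*_A / p*_B = 0.3750/0.8214 = 0.4565.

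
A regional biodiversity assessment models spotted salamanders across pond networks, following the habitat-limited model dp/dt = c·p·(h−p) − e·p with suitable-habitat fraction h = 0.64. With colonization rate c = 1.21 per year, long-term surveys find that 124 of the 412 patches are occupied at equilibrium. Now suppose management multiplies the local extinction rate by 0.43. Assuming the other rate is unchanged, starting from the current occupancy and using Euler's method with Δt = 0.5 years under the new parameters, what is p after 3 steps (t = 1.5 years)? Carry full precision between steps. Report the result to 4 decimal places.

0.3964

Observed p* = 124/412 = 0.30097.
Balance c(h−p*) = e gives e = 1.21×(0.64 − 0.30097) = 0.41023.
Starting from p₀ = 0.30097; update p ← p + (dp/dt)·Δt with the new parameters.
p: 0.30097 → 0.33616  (Δp = +0.03519)
p: 0.33616 → 0.36830  (Δp = +0.03215)
p: 0.36830 → 0.39636  (Δp = +0.02806)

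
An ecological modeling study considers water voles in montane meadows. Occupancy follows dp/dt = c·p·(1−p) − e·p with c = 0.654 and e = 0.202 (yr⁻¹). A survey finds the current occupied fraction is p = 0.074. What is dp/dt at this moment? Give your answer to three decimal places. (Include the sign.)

Colonization term: c·p·(1−p) = 0.654×0.074×0.9260 = 0.04481.
Extinction term: e·p = 0.01495.
dp/dt = 0.04481 − 0.01495 = 0.02987.

0.030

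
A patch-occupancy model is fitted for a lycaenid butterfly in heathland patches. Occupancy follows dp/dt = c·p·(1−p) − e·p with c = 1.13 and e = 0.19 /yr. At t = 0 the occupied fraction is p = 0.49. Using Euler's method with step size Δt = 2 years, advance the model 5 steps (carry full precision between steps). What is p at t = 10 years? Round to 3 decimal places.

0.854

Update rule: p ← p + [c·p·(1−p) − e·p]·Δt with Δt = 2.
t = 2: p = 0.49000 + (+0.37857) = 0.86857
t = 4: p = 0.86857 + (-0.07207) = 0.79650
t = 6: p = 0.79650 + (+0.06364) = 0.86015
t = 8: p = 0.86015 + (-0.05499) = 0.80516
t = 10: p = 0.80516 + (+0.04859) = 0.85375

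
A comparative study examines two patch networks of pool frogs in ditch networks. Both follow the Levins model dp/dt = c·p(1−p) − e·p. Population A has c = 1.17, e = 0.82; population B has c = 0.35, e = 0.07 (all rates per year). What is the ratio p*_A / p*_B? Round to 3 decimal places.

A: p*_A = 1 − 0.82/1.17 = 0.2991.
B: p*_B = 1 − 0.07/0.35 = 0.8000.
p*_A / p*_B = 0.2991/0.8000 = 0.3739.

0.374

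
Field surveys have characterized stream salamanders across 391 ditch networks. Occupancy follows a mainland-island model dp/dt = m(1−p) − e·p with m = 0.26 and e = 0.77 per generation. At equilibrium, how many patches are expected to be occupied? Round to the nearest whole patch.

p* = m/(m+e) = 0.26/1.0300 = 0.2524.
Expected occupied patches = N × p* = 391 × 0.2524 = 98.70 ≈ 99.

99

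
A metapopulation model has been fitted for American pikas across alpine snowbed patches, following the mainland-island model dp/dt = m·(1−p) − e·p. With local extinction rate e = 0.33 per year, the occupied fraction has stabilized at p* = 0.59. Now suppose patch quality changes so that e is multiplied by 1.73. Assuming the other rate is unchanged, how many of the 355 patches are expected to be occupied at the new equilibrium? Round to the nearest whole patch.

Balance m(1−p*) = e·p* gives m = e·p*/(1−p*) = 0.33×0.59000/0.41000 = 0.47488.
New p* = m/(m+e) = 0.47488/(0.47488+0.57090) = 0.45409.
Expected occupied = 355 × 0.45409 = 161.20 ≈ 161.

161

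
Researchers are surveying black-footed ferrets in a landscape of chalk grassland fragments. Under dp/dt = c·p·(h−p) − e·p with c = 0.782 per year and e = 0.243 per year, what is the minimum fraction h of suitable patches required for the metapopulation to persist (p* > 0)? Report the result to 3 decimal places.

0.311

p* = h − e/c is positive only when h > e/c.
h_min = e/c = 0.243/0.782 = 0.3107.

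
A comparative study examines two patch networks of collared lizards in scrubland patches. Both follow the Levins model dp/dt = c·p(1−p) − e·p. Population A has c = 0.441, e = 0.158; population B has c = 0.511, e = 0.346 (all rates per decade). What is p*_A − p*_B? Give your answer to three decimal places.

0.319

A: p*_A = 1 − 0.158/0.441 = 0.6417.
B: p*_B = 1 − 0.346/0.511 = 0.3229.
p*_A − p*_B = 0.6417 − 0.3229 = 0.3188.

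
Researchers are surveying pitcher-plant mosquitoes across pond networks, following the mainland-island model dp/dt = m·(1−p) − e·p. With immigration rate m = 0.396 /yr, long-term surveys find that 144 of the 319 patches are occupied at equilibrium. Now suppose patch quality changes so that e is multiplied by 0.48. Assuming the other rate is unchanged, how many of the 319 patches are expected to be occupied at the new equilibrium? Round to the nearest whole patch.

201

Observed p* = 144/319 = 0.45141.
Balance m(1−p*) = e·p* gives e = m(1−p*)/p* = 0.396×0.54859/0.45141 = 0.48125.
New p* = m/(m+e) = 0.39600/(0.39600+0.23100) = 0.63158.
Expected occupied = 319 × 0.63158 = 201.47 ≈ 201.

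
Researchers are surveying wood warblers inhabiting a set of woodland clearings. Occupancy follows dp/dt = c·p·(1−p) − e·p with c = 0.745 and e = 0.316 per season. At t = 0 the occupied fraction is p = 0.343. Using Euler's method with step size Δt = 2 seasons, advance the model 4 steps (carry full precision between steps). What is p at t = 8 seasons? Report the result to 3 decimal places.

Update rule: p ← p + [c·p·(1−p) − e·p]·Δt with Δt = 2.
step 1: Δp = +0.11900, p = 0.46200
step 2: Δp = +0.07837, p = 0.54036
step 3: Δp = +0.02856, p = 0.56893
step 4: Δp = +0.00586, p = 0.57479

0.575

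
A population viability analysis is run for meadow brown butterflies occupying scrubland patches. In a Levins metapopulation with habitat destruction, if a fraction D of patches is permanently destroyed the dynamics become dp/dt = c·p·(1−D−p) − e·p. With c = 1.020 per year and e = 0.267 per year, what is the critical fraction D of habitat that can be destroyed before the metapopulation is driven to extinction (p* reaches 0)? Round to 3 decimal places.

The nontrivial equilibrium is p* = (1−D) − e/c; extinction occurs when this hits zero.
So D_crit = 1 − e/c = 1 − 0.267/1.020 = 1 − 0.2618 = 0.7382.
This equals the undisturbed p*, a classic result of Lande's extension.

0.738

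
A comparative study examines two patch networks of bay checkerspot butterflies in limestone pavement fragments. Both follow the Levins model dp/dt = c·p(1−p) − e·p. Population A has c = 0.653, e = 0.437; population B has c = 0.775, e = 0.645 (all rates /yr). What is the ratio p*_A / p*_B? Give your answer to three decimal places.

1.972

A: p*_A = 1 − 0.437/0.653 = 0.3308.
B: p*_B = 1 − 0.645/0.775 = 0.1677.
p*_A / p*_B = 0.3308/0.1677 = 1.9720.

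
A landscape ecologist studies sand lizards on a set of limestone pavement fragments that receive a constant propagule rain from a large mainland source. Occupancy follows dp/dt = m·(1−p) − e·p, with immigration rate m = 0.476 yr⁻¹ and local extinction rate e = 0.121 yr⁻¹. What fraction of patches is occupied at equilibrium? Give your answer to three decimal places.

0.797

Setting dp/dt = 0: m − m·p* = e·p*, so m = (m+e)·p*.
p* = m/(m+e) = 0.476/(0.476+0.121) = 0.476/0.5970 = 0.7973.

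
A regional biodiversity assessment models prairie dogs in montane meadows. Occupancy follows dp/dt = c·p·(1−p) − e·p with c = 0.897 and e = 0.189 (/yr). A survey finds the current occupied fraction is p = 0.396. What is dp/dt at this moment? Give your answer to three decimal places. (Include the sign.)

Colonization term: c·p·(1−p) = 0.897×0.396×0.6040 = 0.21455.
Extinction term: e·p = 0.07484.
dp/dt = 0.21455 − 0.07484 = 0.13970.

0.140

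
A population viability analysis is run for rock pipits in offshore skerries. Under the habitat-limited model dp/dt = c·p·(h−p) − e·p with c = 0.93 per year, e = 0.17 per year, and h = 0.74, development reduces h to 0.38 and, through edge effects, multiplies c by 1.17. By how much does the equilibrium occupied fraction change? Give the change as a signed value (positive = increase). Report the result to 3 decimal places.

-0.333

Before: p* = h − e/c = 0.74 − 0.17/0.93 = 0.74 − 0.1828 = 0.5572.
After: c = 1.0881, e = 0.17, h = 0.38; p* = 0.38 − 0.17/1.0881 = 0.2238.
Δp* = 0.2238 − 0.5572 = -0.3334.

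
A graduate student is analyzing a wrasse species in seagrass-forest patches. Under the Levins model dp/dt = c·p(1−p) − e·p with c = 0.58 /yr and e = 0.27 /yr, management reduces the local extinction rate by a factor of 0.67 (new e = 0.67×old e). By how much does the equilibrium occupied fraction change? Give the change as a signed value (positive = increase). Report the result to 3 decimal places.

Before: p* = 1 − 0.27/0.58 = 0.5345.
After the change, c = 0.58, e = 0.1809, so p* = 1 − 0.1809/0.58 = 0.6881.
Δp* = 0.6881 − 0.5345 = +0.1536.

0.154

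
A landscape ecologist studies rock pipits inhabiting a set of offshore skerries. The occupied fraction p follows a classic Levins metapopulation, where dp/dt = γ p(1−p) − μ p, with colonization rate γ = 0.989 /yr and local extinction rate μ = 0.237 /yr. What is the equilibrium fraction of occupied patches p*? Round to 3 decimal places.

0.760

Setting dp/dt = 0 and dividing through by p* gives γ·(1−p*) = μ.
So p* = 1 − μ/γ = 1 − 0.237/0.989 = 1 − 0.2396 = 0.7604.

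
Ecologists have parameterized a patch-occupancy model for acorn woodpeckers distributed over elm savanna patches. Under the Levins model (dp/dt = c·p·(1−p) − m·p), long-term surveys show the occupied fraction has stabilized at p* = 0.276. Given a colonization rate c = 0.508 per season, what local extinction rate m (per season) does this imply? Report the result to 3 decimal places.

0.368

At equilibrium c(1−p*) = m.
m = 0.508 × (1 − 0.276) = 0.508 × 0.7240 = 0.3678.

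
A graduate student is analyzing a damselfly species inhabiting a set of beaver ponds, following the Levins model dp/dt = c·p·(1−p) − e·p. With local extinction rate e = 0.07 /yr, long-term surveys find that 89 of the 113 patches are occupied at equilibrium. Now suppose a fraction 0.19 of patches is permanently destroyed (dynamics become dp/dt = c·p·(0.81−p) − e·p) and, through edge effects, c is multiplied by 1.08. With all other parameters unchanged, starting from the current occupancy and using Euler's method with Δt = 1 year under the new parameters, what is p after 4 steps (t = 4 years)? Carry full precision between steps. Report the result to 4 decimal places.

Observed p* = 89/113 = 0.78761.
Balance c(1−p*) = e gives c = e/(1 − 0.78761) = 0.07/0.21239 = 0.32958.
Starting from p₀ = 0.78761; update p ← p + (dp/dt)·Δt with the new parameters.
step 1: Δp = -0.04886, p = 0.73875
step 2: Δp = -0.03298, p = 0.70578
step 3: Δp = -0.02322, p = 0.68256
step 4: Δp = -0.01682, p = 0.66574

0.6657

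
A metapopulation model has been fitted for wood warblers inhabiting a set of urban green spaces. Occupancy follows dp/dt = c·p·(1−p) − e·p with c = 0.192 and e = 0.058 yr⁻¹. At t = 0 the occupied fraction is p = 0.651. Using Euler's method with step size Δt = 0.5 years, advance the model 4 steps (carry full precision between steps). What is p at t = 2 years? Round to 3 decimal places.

0.662

Update rule: p ← p + [c·p·(1−p) − e·p]·Δt with Δt = 0.5.
step 1: Δp = +0.00293, p = 0.65393
step 2: Δp = +0.00276, p = 0.65669
step 3: Δp = +0.00260, p = 0.65929
step 4: Δp = +0.00244, p = 0.66174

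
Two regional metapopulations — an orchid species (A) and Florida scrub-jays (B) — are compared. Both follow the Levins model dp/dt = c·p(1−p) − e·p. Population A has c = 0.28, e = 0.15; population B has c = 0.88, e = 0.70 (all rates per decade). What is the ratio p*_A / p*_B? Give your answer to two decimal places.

A: p*_A = 1 − 0.15/0.28 = 0.4643.
B: p*_B = 1 − 0.70/0.88 = 0.2045.
p*_A / p*_B = 0.4643/0.2045 = 2.2698.

2.27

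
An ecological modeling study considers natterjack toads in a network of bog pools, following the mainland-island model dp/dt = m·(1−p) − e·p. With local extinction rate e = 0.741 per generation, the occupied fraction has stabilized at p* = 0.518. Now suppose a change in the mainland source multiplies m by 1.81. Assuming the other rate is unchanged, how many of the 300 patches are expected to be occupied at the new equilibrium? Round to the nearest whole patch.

Balance m(1−p*) = e·p* gives m = e·p*/(1−p*) = 0.741×0.51800/0.48200 = 0.79634.
New p* = m/(m+e) = 1.44138/(1.44138+0.74100) = 0.66046.
Expected occupied = 300 × 0.66046 = 198.14 ≈ 198.

198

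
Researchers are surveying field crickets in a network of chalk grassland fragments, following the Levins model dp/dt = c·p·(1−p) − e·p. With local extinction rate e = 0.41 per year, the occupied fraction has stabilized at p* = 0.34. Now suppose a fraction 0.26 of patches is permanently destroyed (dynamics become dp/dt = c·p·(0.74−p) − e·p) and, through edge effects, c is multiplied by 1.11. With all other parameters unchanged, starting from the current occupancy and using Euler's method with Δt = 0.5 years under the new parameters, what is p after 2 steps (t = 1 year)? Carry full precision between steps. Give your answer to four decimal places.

0.2984

Balance c(1−p*) = e gives c = e/(1 − 0.34000) = 0.41/0.66000 = 0.62121.
Starting from p₀ = 0.34000; update p ← p + (dp/dt)·Δt with the new parameters.
t = 0.5: p = 0.34000 + (-0.02281) = 0.31719
t = 1: p = 0.31719 + (-0.01879) = 0.29840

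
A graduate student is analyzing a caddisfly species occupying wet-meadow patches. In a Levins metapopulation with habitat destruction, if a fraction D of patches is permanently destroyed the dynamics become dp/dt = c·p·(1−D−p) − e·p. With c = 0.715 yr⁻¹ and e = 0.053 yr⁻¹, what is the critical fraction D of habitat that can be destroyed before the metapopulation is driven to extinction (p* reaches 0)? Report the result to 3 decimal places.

0.926

The nontrivial equilibrium is p* = (1−D) − e/c; extinction occurs when this hits zero.
So D_crit = 1 − e/c = 1 − 0.053/0.715 = 1 − 0.0741 = 0.9259.
This equals the undisturbed p*, a classic result of Lande's extension.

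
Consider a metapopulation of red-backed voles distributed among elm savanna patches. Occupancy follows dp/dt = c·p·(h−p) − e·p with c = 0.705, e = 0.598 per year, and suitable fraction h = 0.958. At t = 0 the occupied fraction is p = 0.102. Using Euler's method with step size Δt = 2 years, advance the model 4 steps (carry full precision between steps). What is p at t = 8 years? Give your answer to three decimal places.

0.106

Update rule: p ← p + [c·p·(h−p) − e·p]·Δt with Δt = 2.
t = 2: p = 0.10200 + (+0.00112) = 0.10312
t = 4: p = 0.10312 + (+0.00097) = 0.10409
t = 6: p = 0.10409 + (+0.00083) = 0.10492
t = 8: p = 0.10492 + (+0.00072) = 0.10564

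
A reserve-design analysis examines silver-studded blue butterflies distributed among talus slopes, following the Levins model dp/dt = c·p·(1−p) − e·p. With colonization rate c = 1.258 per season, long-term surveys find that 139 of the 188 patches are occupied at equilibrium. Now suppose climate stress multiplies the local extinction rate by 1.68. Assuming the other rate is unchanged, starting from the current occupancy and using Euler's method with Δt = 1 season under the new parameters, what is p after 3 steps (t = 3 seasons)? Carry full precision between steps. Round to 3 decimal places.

Observed p* = 139/188 = 0.73936.
Balance c(1−p*) = e gives e = 1.258×(1 − 0.73936) = 0.32788.
Starting from p₀ = 0.73936; update p ← p + (dp/dt)·Δt with the new parameters.
t = 1: p = 0.73936 + (-0.16485) = 0.57451
t = 2: p = 0.57451 + (-0.00895) = 0.56556
t = 3: p = 0.56556 + (-0.00244) = 0.56312

0.563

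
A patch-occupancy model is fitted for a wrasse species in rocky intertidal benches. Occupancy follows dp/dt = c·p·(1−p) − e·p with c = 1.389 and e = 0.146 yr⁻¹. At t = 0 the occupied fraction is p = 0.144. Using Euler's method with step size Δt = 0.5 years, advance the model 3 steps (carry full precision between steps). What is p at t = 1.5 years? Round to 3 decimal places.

0.450

Update rule: p ← p + [c·p·(1−p) − e·p]·Δt with Δt = 0.5.
step 1: Δp = +0.07509, p = 0.21909
step 2: Δp = +0.10283, p = 0.32192
step 3: Δp = +0.12810, p = 0.45003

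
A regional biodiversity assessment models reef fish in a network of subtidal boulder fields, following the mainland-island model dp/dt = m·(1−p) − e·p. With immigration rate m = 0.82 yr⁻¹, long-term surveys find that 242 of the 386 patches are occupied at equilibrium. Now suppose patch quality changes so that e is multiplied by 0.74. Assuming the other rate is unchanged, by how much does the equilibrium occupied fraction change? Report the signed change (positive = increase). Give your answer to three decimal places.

0.067

Observed p* = 242/386 = 0.62694.
Balance m(1−p*) = e·p* gives e = m(1−p*)/p* = 0.82×0.37306/0.62694 = 0.48794.
New p* = m/(m+e) = 0.82000/(0.82000+0.36108) = 0.69428.
Δp* = 0.69428 − 0.62694 = +0.06734.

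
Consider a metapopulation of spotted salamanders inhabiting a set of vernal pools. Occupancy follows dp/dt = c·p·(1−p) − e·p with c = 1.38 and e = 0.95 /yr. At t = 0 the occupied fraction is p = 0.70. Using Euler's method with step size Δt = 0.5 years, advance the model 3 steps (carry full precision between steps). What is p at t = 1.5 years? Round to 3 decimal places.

Update rule: p ← p + [c·p·(1−p) − e·p]·Δt with Δt = 0.5.
t = 0.5: p = 0.70000 + (-0.18760) = 0.51240
t = 1: p = 0.51240 + (-0.07100) = 0.44140
t = 1.5: p = 0.44140 + (-0.03954) = 0.40187

0.402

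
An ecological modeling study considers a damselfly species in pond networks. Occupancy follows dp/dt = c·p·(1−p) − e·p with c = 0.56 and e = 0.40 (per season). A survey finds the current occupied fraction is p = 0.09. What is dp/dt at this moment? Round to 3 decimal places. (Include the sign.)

Colonization term: c·p·(1−p) = 0.56×0.09×0.9100 = 0.04586.
Extinction term: e·p = 0.03600.
dp/dt = 0.04586 − 0.03600 = 0.00986.

0.010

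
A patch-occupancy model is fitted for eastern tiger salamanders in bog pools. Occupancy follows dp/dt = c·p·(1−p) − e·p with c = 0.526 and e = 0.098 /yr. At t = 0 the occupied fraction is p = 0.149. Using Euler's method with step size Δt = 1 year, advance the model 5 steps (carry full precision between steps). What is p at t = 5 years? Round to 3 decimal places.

0.514

Update rule: p ← p + [c·p·(1−p) − e·p]·Δt with Δt = 1.
step 1: Δp = +0.05209, p = 0.20109
step 2: Δp = +0.06480, p = 0.26589
step 3: Δp = +0.07661, p = 0.34251
step 4: Δp = +0.08489, p = 0.42739
step 5: Δp = +0.08684, p = 0.51424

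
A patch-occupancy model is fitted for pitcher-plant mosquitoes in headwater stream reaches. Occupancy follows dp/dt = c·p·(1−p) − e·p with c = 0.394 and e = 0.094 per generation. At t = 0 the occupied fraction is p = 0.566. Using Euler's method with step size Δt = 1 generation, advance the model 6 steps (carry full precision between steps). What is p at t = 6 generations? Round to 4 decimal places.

0.7286

Update rule: p ← p + [c·p·(1−p) − e·p]·Δt with Δt = 1.
t = 1: p = 0.56600 + (+0.04358) = 0.60958
t = 2: p = 0.60958 + (+0.03647) = 0.64605
t = 3: p = 0.64605 + (+0.02937) = 0.67542
t = 4: p = 0.67542 + (+0.02289) = 0.69830
t = 5: p = 0.69830 + (+0.01737) = 0.71567
t = 6: p = 0.71567 + (+0.01290) = 0.72857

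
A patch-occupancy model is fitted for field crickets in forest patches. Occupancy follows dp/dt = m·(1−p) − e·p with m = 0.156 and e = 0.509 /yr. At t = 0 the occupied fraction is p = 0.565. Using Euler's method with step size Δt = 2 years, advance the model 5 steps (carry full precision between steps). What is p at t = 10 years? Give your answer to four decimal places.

0.2333

Update rule: p ← p + [m·(1−p) − e·p]·Δt with Δt = 2.
  1  |  dp/dt·Δt = -0.439450  |  p_1 = 0.125550
  2  |  dp/dt·Δt = +0.145018  |  p_2 = 0.270568
  3  |  dp/dt·Δt = -0.047856  |  p_3 = 0.222712
  4  |  dp/dt·Δt = +0.015793  |  p_4 = 0.238505
  5  |  dp/dt·Δt = -0.005212  |  p_5 = 0.233293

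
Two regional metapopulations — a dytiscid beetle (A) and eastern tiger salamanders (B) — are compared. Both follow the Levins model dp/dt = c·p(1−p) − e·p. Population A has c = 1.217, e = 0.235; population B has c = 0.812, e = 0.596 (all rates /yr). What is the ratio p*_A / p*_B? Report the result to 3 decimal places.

3.033

A: p*_A = 1 − 0.235/1.217 = 0.8069.
B: p*_B = 1 − 0.596/0.812 = 0.2660.
p*_A / p*_B = 0.8069/0.2660 = 3.0334.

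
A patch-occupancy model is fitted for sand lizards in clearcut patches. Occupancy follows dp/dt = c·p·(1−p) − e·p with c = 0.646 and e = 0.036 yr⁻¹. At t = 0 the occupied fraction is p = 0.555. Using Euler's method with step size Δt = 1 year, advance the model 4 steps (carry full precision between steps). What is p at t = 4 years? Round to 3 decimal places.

Update rule: p ← p + [c·p·(1−p) − e·p]·Δt with Δt = 1.
step 1: Δp = +0.13957, p = 0.69457
step 2: Δp = +0.11204, p = 0.80661
step 3: Δp = +0.07173, p = 0.87834
step 4: Δp = +0.03741, p = 0.91575

0.916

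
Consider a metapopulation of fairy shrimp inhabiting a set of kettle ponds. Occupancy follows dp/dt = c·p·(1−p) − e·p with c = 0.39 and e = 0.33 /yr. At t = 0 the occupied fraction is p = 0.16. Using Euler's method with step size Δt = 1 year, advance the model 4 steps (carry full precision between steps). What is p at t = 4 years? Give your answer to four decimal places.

Update rule: p ← p + [c·p·(1−p) − e·p]·Δt with Δt = 1.
  1  |  dp/dt·Δt = -0.000384  |  p_1 = 0.159616
  2  |  dp/dt·Δt = -0.000359  |  p_2 = 0.159257
  3  |  dp/dt·Δt = -0.000336  |  p_3 = 0.158921
  4  |  dp/dt·Δt = -0.000315  |  p_4 = 0.158606

0.1586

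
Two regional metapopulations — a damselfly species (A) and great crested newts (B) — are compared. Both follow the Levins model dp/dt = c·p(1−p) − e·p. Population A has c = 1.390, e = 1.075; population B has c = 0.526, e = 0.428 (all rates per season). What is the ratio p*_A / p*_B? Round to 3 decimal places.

A: p*_A = 1 − 1.075/1.390 = 0.2266.
B: p*_B = 1 − 0.428/0.526 = 0.1863.
p*_A / p*_B = 0.2266/0.1863 = 1.2163.

1.216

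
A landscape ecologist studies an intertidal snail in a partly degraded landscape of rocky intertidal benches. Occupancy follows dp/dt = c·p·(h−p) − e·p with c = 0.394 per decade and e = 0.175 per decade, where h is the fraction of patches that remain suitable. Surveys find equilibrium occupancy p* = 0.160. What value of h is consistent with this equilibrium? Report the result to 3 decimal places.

0.604

At equilibrium c(h−p*) = e, so h = p* + e/c.
h = 0.160 + 0.175/0.394 = 0.160 + 0.4442 = 0.6042.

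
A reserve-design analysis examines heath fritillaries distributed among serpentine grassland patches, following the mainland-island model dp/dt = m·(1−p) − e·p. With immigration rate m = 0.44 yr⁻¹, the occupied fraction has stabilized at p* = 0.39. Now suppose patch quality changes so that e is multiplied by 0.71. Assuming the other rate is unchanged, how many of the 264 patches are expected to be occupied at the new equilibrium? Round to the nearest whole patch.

Balance m(1−p*) = e·p* gives e = m(1−p*)/p* = 0.44×0.61000/0.39000 = 0.68821.
New p* = m/(m+e) = 0.44000/(0.44000+0.48863) = 0.47382.
Expected occupied = 264 × 0.47382 = 125.09 ≈ 125.

125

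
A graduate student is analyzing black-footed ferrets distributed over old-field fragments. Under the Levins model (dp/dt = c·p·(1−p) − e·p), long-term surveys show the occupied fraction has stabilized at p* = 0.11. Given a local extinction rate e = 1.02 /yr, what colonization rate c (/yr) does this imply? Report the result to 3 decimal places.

At equilibrium c(1−p*) = e, so c = e/(1−p*).
c = 1.02/(1 − 0.11) = 1.02/0.8900 = 1.1461.

1.146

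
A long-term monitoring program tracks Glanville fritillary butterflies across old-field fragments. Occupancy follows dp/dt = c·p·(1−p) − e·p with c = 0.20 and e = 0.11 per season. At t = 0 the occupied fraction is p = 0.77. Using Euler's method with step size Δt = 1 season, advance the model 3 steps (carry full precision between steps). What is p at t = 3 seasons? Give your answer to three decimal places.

0.650

Update rule: p ← p + [c·p·(1−p) − e·p]·Δt with Δt = 1.
  1  |  dp/dt·Δt = -0.049280  |  p_1 = 0.720720
  2  |  dp/dt·Δt = -0.039023  |  p_2 = 0.681697
  3  |  dp/dt·Δt = -0.031589  |  p_3 = 0.650108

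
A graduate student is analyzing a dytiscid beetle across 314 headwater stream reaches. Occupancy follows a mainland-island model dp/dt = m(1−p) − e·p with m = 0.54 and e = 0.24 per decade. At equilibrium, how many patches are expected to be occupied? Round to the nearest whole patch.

217

p* = m/(m+e) = 0.54/0.7800 = 0.6923.
Expected occupied patches = N × p* = 314 × 0.6923 = 217.38 ≈ 217.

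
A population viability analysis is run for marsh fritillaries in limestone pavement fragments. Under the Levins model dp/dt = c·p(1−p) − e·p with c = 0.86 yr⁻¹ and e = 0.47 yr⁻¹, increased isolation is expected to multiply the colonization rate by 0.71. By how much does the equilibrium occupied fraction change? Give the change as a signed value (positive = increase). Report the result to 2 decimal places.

Before: p* = 1 − 0.47/0.86 = 0.4535.
After the change, c = 0.6106, e = 0.47, so p* = 1 − 0.47/0.6106 = 0.2303.
Δp* = 0.2303 − 0.4535 = -0.2232.

-0.22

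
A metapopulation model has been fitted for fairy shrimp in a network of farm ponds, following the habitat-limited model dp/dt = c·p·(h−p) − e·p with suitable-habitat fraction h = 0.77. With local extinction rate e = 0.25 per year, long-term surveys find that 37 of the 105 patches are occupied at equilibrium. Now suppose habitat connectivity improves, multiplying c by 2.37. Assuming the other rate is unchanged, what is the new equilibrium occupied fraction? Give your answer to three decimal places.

0.594

Observed p* = 37/105 = 0.35238.
Balance c(h−p*) = e gives c = e/(0.77 − 0.35238) = 0.25/0.41762 = 0.59863.
New p* = 0.77 − e/c = 0.77 − 0.25000/1.41875 = 0.59379.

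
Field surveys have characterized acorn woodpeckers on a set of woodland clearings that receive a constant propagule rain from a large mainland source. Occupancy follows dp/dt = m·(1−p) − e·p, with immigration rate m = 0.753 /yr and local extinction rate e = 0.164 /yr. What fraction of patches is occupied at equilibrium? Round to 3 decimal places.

Setting dp/dt = 0: m − m·p* = e·p*, so m = (m+e)·p*.
p* = m/(m+e) = 0.753/(0.753+0.164) = 0.753/0.9170 = 0.8212.

0.821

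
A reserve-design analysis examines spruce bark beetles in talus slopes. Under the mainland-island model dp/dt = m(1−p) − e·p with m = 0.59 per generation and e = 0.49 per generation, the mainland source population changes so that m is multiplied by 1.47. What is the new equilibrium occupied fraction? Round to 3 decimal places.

Before: p* = 0.59/(0.59+0.49) = 0.5463.
After: m = 0.8673, e = 0.49; p* = 0.8673/1.3573 = 0.6390.

0.639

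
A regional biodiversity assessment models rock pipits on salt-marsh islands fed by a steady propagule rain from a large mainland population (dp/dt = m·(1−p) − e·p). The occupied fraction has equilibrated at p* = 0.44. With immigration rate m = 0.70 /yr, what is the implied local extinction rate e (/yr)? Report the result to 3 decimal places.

At equilibrium m(1−p*) = e·p*, so e = m(1−p*)/p*.
e = 0.70 × 0.5600 / 0.44 = 0.8909.

0.891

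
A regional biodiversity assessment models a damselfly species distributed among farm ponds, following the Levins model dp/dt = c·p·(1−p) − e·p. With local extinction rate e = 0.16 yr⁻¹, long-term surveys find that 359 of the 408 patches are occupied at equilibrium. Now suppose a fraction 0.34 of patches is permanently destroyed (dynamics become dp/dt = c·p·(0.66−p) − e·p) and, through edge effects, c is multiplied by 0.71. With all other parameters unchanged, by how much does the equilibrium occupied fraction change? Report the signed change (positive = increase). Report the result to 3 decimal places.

-0.389

Observed p* = 359/408 = 0.87990.
Balance c(1−p*) = e gives c = e/(1 − 0.87990) = 0.16/0.12010 = 1.33222.
New p* = 0.66 − e/c = 0.66 − 0.16000/0.94588 = 0.49085.
Δp* = 0.49085 − 0.87990 = -0.38905.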